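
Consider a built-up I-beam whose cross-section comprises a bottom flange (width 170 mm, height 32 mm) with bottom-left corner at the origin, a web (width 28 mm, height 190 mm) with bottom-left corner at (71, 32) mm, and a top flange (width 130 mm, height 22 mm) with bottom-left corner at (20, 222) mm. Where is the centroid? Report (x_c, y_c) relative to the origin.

x_c = 85.00 mm, y_c = 104.92 mm

Part | A | x̄ᵢ | ȳᵢ | A·x̄ᵢ | A·ȳᵢ
bottom flange | 5440.00 | 85.00 | 16.00 | 462400.00 | 87040.00
web | 5320.00 | 85.00 | 127.00 | 452200.00 | 675640.00
top flange | 2860.00 | 85.00 | 233.00 | 243100.00 | 666380.00
Σ | 13620.00 |  |  | 1157700.00 | 1429060.00
x_c = 1157700.00 / 13620.00 = 85.00 mm
y_c = 1429060.00 / 13620.00 = 104.92 mm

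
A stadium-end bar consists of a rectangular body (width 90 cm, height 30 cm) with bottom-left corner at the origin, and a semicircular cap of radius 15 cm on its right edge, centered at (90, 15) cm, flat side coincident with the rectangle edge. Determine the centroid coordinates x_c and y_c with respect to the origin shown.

rectangular body: A = 90 × 30 = 2700.00, centroid at (45.00, 15.00).
semicircular end: A = ½π·15² = 353.43, centroid at (96.37, 15.00).
ΣA = 3053.43 cm²
ΣAx_c = (2700.00)(45.00) + (353.43)(96.37) = 155558.63 cm³
ΣAy_c = (2700.00)(15.00) + (353.43)(15.00) = 45801.44 cm³
x_c = 155558.63 / 3053.43 = 50.95 cm
y_c = 45801.44 / 3053.43 = 15.00 cm

x_c = 50.95 cm, y_c = 15.00 cm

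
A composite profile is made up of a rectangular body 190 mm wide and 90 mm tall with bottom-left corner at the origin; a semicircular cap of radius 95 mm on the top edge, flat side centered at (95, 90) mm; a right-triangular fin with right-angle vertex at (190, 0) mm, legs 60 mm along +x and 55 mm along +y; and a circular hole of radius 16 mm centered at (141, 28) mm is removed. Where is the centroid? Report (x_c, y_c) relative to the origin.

x_c = 99.76 mm, y_c = 81.71 mm

Part | A | x̄ᵢ | ȳᵢ | A·x̄ᵢ | A·ȳᵢ
rectangular body | 17100.00 | 95.00 | 45.00 | 1624500.00 | 769500.00
semicircular top | 14176.44 | 95.00 | 130.32 | 1346761.50 | 1847462.65
triangular fin | 1650.00 | 210.00 | 18.33 | 346500.00 | 30250.00
hole | -804.25 | 141.00 | 28.00 | -113398.93 | -22518.94
Σ | 32122.19 |  |  | 3204362.57 | 2624693.71
x_c = 3204362.57 / 32122.19 = 99.76 mm
y_c = 2624693.71 / 32122.19 = 81.71 mm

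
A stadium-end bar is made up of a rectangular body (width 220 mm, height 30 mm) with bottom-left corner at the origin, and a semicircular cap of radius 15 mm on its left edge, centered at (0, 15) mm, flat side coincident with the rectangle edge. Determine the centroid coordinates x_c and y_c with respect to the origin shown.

rectangular body: A = 220 × 30 = 6600.00, centroid at (110.00, 15.00).
semicircular end: A = ½π·15² = 353.43, centroid at (-6.37, 15.00).
ΣA = 6953.43 mm², ΣAx_c = 723750.00 mm³, ΣAy_c = 104301.44 mm³.
x_c = 723750.00/6953.43 = 104.09 mm; y_c = 104301.44/6953.43 = 15.00 mm.

x_c = 104.09 mm, y_c = 15.00 mm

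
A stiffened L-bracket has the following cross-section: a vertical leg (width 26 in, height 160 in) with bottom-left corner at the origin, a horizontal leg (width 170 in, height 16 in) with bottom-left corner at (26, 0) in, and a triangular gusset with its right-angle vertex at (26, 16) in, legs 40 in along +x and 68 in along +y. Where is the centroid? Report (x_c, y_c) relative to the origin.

x_c = 49.70 in, y_c = 49.41 in

vertical leg: A = 26 × 160 = 4160.00, centroid at (13.00, 80.00).
horizontal leg: A = 170 × 16 = 2720.00, centroid at (111.00, 8.00).
gusset: A = ½·40·68 = 1360.00, centroid at (39.33, 38.67).
ΣA = 8240.00 in², ΣAx_c = 409493.33 in³, ΣAy_c = 407146.67 in³.
x_c = 409493.33/8240.00 = 49.70 in; y_c = 407146.67/8240.00 = 49.41 in.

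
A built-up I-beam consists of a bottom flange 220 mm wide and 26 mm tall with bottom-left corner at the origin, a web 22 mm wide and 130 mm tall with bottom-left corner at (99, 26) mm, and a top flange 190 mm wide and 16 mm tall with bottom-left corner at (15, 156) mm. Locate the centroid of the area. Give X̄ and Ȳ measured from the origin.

bottom flange: A = 220 × 26 = 5720.00, centroid at (110.00, 13.00).
web: A = 22 × 130 = 2860.00, centroid at (110.00, 91.00).
top flange: A = 190 × 16 = 3040.00, centroid at (110.00, 164.00).
ΣA = 11620.00 mm², ΣAX̄ = 1278200.00 mm³, ΣAȲ = 833180.00 mm³.
X̄ = 1278200.00/11620.00 = 110.00 mm; Ȳ = 833180.00/11620.00 = 71.70 mm.

X̄ = 110.00 mm, Ȳ = 71.70 mm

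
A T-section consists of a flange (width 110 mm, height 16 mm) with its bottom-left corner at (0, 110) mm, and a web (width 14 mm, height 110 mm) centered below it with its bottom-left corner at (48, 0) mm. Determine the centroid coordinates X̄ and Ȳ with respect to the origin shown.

X̄ = 55.00 mm, Ȳ = 88.60 mm

web: A = 14 × 110 = 1540.00, centroid at (55.00, 55.00).
flange: A = 110 × 16 = 1760.00, centroid at (55.00, 118.00).
ΣA = 3300.00 mm², ΣAX̄ = 181500.00 mm³, ΣAȲ = 292380.00 mm³.
X̄ = 181500.00/3300.00 = 55.00 mm; Ȳ = 292380.00/3300.00 = 88.60 mm.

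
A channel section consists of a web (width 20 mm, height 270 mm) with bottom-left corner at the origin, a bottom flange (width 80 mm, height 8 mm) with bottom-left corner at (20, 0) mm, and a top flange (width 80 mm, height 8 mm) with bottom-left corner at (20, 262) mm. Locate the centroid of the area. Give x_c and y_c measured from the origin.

x_c = 19.58 mm, y_c = 135.00 mm

Part | A | x̄ᵢ | ȳᵢ | A·x̄ᵢ | A·ȳᵢ
web | 5400.00 | 10.00 | 135.00 | 54000.00 | 729000.00
bottom flange | 640.00 | 60.00 | 4.00 | 38400.00 | 2560.00
top flange | 640.00 | 60.00 | 266.00 | 38400.00 | 170240.00
Σ | 6680.00 |  |  | 130800.00 | 901800.00
x_c = 130800.00 / 6680.00 = 19.58 mm
y_c = 901800.00 / 6680.00 = 135.00 mm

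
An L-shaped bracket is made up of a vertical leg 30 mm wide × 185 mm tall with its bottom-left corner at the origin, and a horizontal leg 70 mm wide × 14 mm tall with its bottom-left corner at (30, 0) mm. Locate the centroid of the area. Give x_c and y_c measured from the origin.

vertical leg: A = 30 × 185 = 5550.00, centroid at (15.00, 92.50).
horizontal leg: A = 70 × 14 = 980.00, centroid at (65.00, 7.00).
ΣA = 6530.00 mm²
ΣAx_c = (5550.00)(15.00) + (980.00)(65.00) = 146950.00 mm³
ΣAy_c = (5550.00)(92.50) + (980.00)(7.00) = 520235.00 mm³
x_c = 146950.00 / 6530.00 = 22.50 mm
y_c = 520235.00 / 6530.00 = 79.67 mm

x_c = 22.50 mm, y_c = 79.67 mm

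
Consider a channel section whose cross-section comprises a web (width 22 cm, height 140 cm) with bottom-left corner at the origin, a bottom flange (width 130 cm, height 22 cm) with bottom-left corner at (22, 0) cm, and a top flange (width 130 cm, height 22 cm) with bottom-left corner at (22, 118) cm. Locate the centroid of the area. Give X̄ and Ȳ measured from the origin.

web: A = 22 × 140 = 3080.00, centroid at (11.00, 70.00).
bottom flange: A = 130 × 22 = 2860.00, centroid at (87.00, 11.00).
top flange: A = 130 × 22 = 2860.00, centroid at (87.00, 129.00).
ΣA = 8800.00 cm², ΣAX̄ = 531520.00 cm³, ΣAȲ = 616000.00 cm³.
X̄ = 531520.00/8800.00 = 60.40 cm; Ȳ = 616000.00/8800.00 = 70.00 cm.

X̄ = 60.40 cm, Ȳ = 70.00 cm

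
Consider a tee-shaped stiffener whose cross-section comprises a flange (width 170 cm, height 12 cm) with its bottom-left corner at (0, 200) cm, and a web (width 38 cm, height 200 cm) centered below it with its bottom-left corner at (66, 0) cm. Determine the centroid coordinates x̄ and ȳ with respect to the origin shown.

x̄ = 85.00 cm, ȳ = 122.43 cm

web: A = 38 × 200 = 7600.00, centroid at (85.00, 100.00).
flange: A = 170 × 12 = 2040.00, centroid at (85.00, 206.00).
ΣA = 9640.00 cm²
ΣAx̄ = (7600.00)(85.00) + (2040.00)(85.00) = 819400.00 cm³
ΣAȳ = (7600.00)(100.00) + (2040.00)(206.00) = 1180240.00 cm³
x̄ = 819400.00 / 9640.00 = 85.00 cm
ȳ = 1180240.00 / 9640.00 = 122.43 cm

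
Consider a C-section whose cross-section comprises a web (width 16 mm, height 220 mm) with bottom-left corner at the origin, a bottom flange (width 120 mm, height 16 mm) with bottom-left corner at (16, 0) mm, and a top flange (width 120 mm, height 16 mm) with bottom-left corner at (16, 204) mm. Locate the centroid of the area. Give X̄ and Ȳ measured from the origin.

web: A = 16 × 220 = 3520.00, centroid at (8.00, 110.00).
bottom flange: A = 120 × 16 = 1920.00, centroid at (76.00, 8.00).
top flange: A = 120 × 16 = 1920.00, centroid at (76.00, 212.00).
ΣA = 7360.00 mm², ΣAX̄ = 320000.00 mm³, ΣAȲ = 809600.00 mm³.
X̄ = 320000.00/7360.00 = 43.48 mm; Ȳ = 809600.00/7360.00 = 110.00 mm.

X̄ = 43.48 mm, Ȳ = 110.00 mm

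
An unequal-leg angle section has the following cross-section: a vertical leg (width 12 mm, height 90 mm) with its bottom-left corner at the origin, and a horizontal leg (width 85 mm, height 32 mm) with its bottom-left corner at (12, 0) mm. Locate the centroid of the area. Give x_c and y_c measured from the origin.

vertical leg: A = 12 × 90 = 1080.00, centroid at (6.00, 45.00).
horizontal leg: A = 85 × 32 = 2720.00, centroid at (54.50, 16.00).
ΣA = 3800.00 mm²
ΣAx_c = (1080.00)(6.00) + (2720.00)(54.50) = 154720.00 mm³
ΣAy_c = (1080.00)(45.00) + (2720.00)(16.00) = 92120.00 mm³
x_c = 154720.00 / 3800.00 = 40.72 mm
y_c = 92120.00 / 3800.00 = 24.24 mm

x_c = 40.72 mm, y_c = 24.24 mm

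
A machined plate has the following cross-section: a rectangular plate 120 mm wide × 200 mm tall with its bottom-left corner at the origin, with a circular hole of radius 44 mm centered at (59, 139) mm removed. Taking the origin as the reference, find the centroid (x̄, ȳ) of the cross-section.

x̄ = 60.34 mm, ȳ = 86.76 mm

plate: A = 120 × 200 = 24000.00, centroid at (60.00, 100.00).
hole: A = −π·44² = -6082.12, centroid at (59.00, 139.00).
ΣA = 17917.88 mm², ΣAx̄ = 1081154.72 mm³, ΣAȳ = 1554584.85 mm³.
x̄ = 1081154.72/17917.88 = 60.34 mm; ȳ = 1554584.85/17917.88 = 86.76 mm.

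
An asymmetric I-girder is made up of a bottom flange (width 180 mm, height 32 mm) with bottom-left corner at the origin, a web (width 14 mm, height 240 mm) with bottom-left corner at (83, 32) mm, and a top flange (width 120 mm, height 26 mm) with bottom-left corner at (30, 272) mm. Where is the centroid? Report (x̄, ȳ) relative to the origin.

x̄ = 90.00 mm, ȳ = 121.90 mm

bottom flange: A = 180 × 32 = 5760.00, centroid at (90.00, 16.00).
web: A = 14 × 240 = 3360.00, centroid at (90.00, 152.00).
top flange: A = 120 × 26 = 3120.00, centroid at (90.00, 285.00).
ΣA = 12240.00 mm²
ΣAx̄ = (5760.00)(90.00) + (3360.00)(90.00) + (3120.00)(90.00) = 1101600.00 mm³
ΣAȳ = (5760.00)(16.00) + (3360.00)(152.00) + (3120.00)(285.00) = 1492080.00 mm³
x̄ = 1101600.00 / 12240.00 = 90.00 mm
ȳ = 1492080.00 / 12240.00 = 121.90 mm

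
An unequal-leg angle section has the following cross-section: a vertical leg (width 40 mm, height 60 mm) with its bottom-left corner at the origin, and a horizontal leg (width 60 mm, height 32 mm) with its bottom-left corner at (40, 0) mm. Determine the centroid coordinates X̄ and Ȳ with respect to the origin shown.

X̄ = 42.22 mm, Ȳ = 23.78 mm

vertical leg: A = 40 × 60 = 2400.00, centroid at (20.00, 30.00).
horizontal leg: A = 60 × 32 = 1920.00, centroid at (70.00, 16.00).
ΣA = 4320.00 mm², ΣAX̄ = 182400.00 mm³, ΣAȲ = 102720.00 mm³.
X̄ = 182400.00/4320.00 = 42.22 mm; Ȳ = 102720.00/4320.00 = 23.78 mm.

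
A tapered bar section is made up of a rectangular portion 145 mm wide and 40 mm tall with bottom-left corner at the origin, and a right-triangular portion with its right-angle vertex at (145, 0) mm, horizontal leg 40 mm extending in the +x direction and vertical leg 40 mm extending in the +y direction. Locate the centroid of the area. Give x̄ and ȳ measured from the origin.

x̄ = 82.90 mm, ȳ = 19.19 mm

Part | A | x̄ᵢ | ȳᵢ | A·x̄ᵢ | A·ȳᵢ
rectangular portion | 5800.00 | 72.50 | 20.00 | 420500.00 | 116000.00
triangular portion | 800.00 | 158.33 | 13.33 | 126666.67 | 10666.67
Σ | 6600.00 |  |  | 547166.67 | 126666.67
x̄ = 547166.67 / 6600.00 = 82.90 mm
ȳ = 126666.67 / 6600.00 = 19.19 mm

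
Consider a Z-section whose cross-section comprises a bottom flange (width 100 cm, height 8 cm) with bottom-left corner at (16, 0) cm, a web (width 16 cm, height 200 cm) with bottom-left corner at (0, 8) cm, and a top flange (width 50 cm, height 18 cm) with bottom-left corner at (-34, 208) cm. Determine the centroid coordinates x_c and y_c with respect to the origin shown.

x_c = 14.35 cm, y_c = 111.04 cm

Part | A | x̄ᵢ | ȳᵢ | A·x̄ᵢ | A·ȳᵢ
bottom flange | 800.00 | 66.00 | 4.00 | 52800.00 | 3200.00
web | 3200.00 | 8.00 | 108.00 | 25600.00 | 345600.00
top flange | 900.00 | -9.00 | 217.00 | -8100.00 | 195300.00
Σ | 4900.00 |  |  | 70300.00 | 544100.00
x_c = 70300.00 / 4900.00 = 14.35 cm
y_c = 544100.00 / 4900.00 = 111.04 cm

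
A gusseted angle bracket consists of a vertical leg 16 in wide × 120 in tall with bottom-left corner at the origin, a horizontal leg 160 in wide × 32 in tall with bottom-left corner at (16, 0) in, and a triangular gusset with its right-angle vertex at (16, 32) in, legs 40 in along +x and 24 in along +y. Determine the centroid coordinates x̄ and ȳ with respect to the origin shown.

vertical leg: A = 16 × 120 = 1920.00, centroid at (8.00, 60.00).
horizontal leg: A = 160 × 32 = 5120.00, centroid at (96.00, 16.00).
gusset: A = ½·40·24 = 480.00, centroid at (29.33, 40.00).
ΣA = 7520.00 in²
ΣAx̄ = (1920.00)(8.00) + (5120.00)(96.00) + (480.00)(29.33) = 520960.00 in³
ΣAȳ = (1920.00)(60.00) + (5120.00)(16.00) + (480.00)(40.00) = 216320.00 in³
x̄ = 520960.00 / 7520.00 = 69.28 in
ȳ = 216320.00 / 7520.00 = 28.77 in

x̄ = 69.28 in, ȳ = 28.77 in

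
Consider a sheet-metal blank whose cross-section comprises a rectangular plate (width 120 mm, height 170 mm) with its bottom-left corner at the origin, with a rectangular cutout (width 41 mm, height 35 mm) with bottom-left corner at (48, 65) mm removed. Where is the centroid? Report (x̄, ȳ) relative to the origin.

plate: A = 120 × 170 = 20400.00, centroid at (60.00, 85.00).
hole: A = −(41 × 35) = -1435.00, centroid at (68.50, 82.50).
ΣA = 18965.00 mm², ΣAx̄ = 1125702.50 mm³, ΣAȳ = 1615612.50 mm³.
x̄ = 1125702.50/18965.00 = 59.36 mm; ȳ = 1615612.50/18965.00 = 85.19 mm.

x̄ = 59.36 mm, ȳ = 85.19 mm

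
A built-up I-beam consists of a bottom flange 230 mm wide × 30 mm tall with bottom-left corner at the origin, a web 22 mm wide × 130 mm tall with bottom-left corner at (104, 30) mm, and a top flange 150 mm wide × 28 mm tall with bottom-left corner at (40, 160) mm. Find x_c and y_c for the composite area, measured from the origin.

bottom flange: A = 230 × 30 = 6900.00, centroid at (115.00, 15.00).
web: A = 22 × 130 = 2860.00, centroid at (115.00, 95.00).
top flange: A = 150 × 28 = 4200.00, centroid at (115.00, 174.00).
ΣA = 13960.00 mm²
ΣAx_c = (6900.00)(115.00) + (2860.00)(115.00) + (4200.00)(115.00) = 1605400.00 mm³
ΣAy_c = (6900.00)(15.00) + (2860.00)(95.00) + (4200.00)(174.00) = 1106000.00 mm³
x_c = 1605400.00 / 13960.00 = 115.00 mm
y_c = 1106000.00 / 13960.00 = 79.23 mm

x_c = 115.00 mm, y_c = 79.23 mm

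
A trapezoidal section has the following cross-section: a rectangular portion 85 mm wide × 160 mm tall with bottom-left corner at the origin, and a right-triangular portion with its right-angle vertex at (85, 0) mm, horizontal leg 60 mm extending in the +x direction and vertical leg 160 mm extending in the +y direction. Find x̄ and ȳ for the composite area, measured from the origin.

Part | A | x̄ᵢ | ȳᵢ | A·x̄ᵢ | A·ȳᵢ
rectangular portion | 13600.00 | 42.50 | 80.00 | 578000.00 | 1088000.00
triangular portion | 4800.00 | 105.00 | 53.33 | 504000.00 | 256000.00
Σ | 18400.00 |  |  | 1082000.00 | 1344000.00
x̄ = 1082000.00 / 18400.00 = 58.80 mm
ȳ = 1344000.00 / 18400.00 = 73.04 mm

x̄ = 58.80 mm, ȳ = 73.04 mm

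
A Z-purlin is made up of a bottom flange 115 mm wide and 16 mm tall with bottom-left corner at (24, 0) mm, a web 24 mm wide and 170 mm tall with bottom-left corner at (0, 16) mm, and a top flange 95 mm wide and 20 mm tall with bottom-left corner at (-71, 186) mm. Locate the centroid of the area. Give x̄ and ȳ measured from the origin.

x̄ = 19.73 mm, ȳ = 102.20 mm

bottom flange: A = 115 × 16 = 1840.00, centroid at (81.50, 8.00).
web: A = 24 × 170 = 4080.00, centroid at (12.00, 101.00).
top flange: A = 95 × 20 = 1900.00, centroid at (-23.50, 196.00).
ΣA = 7820.00 mm², ΣAx̄ = 154270.00 mm³, ΣAȳ = 799200.00 mm³.
x̄ = 154270.00/7820.00 = 19.73 mm; ȳ = 799200.00/7820.00 = 102.20 mm.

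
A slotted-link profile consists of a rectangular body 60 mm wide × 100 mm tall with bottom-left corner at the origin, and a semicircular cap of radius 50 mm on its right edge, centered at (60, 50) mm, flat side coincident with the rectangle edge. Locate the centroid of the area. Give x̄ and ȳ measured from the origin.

rectangular body: A = 60 × 100 = 6000.00, centroid at (30.00, 50.00).
semicircular end: A = ½π·50² = 3926.99, centroid at (81.22, 50.00).
ΣA = 9926.99 mm², ΣAx̄ = 498952.78 mm³, ΣAȳ = 496349.54 mm³.
x̄ = 498952.78/9926.99 = 50.26 mm; ȳ = 496349.54/9926.99 = 50.00 mm.

x̄ = 50.26 mm, ȳ = 50.00 mm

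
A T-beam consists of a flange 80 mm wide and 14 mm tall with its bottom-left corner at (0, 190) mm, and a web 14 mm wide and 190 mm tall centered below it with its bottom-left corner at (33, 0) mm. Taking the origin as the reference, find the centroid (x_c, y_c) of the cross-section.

x_c = 40.00 mm, y_c = 125.22 mm

web: A = 14 × 190 = 2660.00, centroid at (40.00, 95.00).
flange: A = 80 × 14 = 1120.00, centroid at (40.00, 197.00).
ΣA = 3780.00 mm²
ΣAx_c = (2660.00)(40.00) + (1120.00)(40.00) = 151200.00 mm³
ΣAy_c = (2660.00)(95.00) + (1120.00)(197.00) = 473340.00 mm³
x_c = 151200.00 / 3780.00 = 40.00 mm
y_c = 473340.00 / 3780.00 = 125.22 mm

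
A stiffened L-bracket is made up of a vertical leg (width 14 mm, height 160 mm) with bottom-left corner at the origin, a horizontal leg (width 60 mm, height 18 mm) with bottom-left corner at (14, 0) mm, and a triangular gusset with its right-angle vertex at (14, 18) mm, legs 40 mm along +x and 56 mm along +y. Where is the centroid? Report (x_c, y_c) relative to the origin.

Part | A | x̄ᵢ | ȳᵢ | A·x̄ᵢ | A·ȳᵢ
vertical leg | 2240.00 | 7.00 | 80.00 | 15680.00 | 179200.00
horizontal leg | 1080.00 | 44.00 | 9.00 | 47520.00 | 9720.00
gusset | 1120.00 | 27.33 | 36.67 | 30613.33 | 41066.67
Σ | 4440.00 |  |  | 93813.33 | 229986.67
x_c = 93813.33 / 4440.00 = 21.13 mm
y_c = 229986.67 / 4440.00 = 51.80 mm

x_c = 21.13 mm, y_c = 51.80 mm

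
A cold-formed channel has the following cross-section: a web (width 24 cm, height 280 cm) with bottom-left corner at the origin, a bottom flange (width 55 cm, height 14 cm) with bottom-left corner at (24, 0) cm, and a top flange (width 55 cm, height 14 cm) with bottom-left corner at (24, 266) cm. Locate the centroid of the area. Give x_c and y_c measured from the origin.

web: A = 24 × 280 = 6720.00, centroid at (12.00, 140.00).
bottom flange: A = 55 × 14 = 770.00, centroid at (51.50, 7.00).
top flange: A = 55 × 14 = 770.00, centroid at (51.50, 273.00).
ΣA = 8260.00 cm²
ΣAx_c = (6720.00)(12.00) + (770.00)(51.50) + (770.00)(51.50) = 159950.00 cm³
ΣAy_c = (6720.00)(140.00) + (770.00)(7.00) + (770.00)(273.00) = 1156400.00 cm³
x_c = 159950.00 / 8260.00 = 19.36 cm
y_c = 1156400.00 / 8260.00 = 140.00 cm

x_c = 19.36 cm, y_c = 140.00 cm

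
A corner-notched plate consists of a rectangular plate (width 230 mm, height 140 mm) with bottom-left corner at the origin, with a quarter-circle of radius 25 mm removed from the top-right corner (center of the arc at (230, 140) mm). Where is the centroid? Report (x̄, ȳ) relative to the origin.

x̄ = 113.38 mm, ȳ = 69.08 mm

plate: A = 230 × 140 = 32200.00, centroid at (115.00, 70.00).
removed quarter-circle: A = −¼π·25² = -490.87, centroid at (219.39, 129.39).
ΣA = 31709.13 mm²
ΣAx̄ = (32200.00)(115.00) + (-490.87)(219.39) = 3595307.35 mm³
ΣAȳ = (32200.00)(70.00) + (-490.87)(129.39) = 2190485.99 mm³
x̄ = 3595307.35 / 31709.13 = 113.38 mm
ȳ = 2190485.99 / 31709.13 = 69.08 mm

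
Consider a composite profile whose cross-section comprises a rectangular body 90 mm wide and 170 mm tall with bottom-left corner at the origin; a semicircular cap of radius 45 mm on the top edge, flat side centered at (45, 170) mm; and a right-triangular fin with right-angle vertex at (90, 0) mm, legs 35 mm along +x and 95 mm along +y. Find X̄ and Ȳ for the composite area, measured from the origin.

rectangular body: A = 90 × 170 = 15300.00, centroid at (45.00, 85.00).
semicircular top: A = ½π·45² = 3180.86, centroid at (45.00, 189.10).
triangular fin: A = ½·35·95 = 1662.50, centroid at (101.67, 31.67).
ΣA = 20143.36 mm²
ΣAX̄ = (15300.00)(45.00) + (3180.86)(45.00) + (1662.50)(101.67) = 1000659.65 mm³
ΣAȲ = (15300.00)(85.00) + (3180.86)(189.10) + (1662.50)(31.67) = 1954642.47 mm³
X̄ = 1000659.65 / 20143.36 = 49.68 mm
Ȳ = 1954642.47 / 20143.36 = 97.04 mm

X̄ = 49.68 mm, Ȳ = 97.04 mm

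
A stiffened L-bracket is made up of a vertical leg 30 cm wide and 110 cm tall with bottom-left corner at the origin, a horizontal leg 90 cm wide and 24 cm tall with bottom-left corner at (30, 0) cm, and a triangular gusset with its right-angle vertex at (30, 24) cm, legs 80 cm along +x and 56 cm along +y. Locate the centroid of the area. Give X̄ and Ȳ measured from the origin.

Part | A | x̄ᵢ | ȳᵢ | A·x̄ᵢ | A·ȳᵢ
vertical leg | 3300.00 | 15.00 | 55.00 | 49500.00 | 181500.00
horizontal leg | 2160.00 | 75.00 | 12.00 | 162000.00 | 25920.00
gusset | 2240.00 | 56.67 | 42.67 | 126933.33 | 95573.33
Σ | 7700.00 |  |  | 338433.33 | 302993.33
X̄ = 338433.33 / 7700.00 = 43.95 cm
Ȳ = 302993.33 / 7700.00 = 39.35 cm

X̄ = 43.95 cm, Ȳ = 39.35 cm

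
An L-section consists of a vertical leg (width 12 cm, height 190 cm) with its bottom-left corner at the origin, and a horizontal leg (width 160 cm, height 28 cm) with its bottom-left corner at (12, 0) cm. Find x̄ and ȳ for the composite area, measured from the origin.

vertical leg: A = 12 × 190 = 2280.00, centroid at (6.00, 95.00).
horizontal leg: A = 160 × 28 = 4480.00, centroid at (92.00, 14.00).
ΣA = 6760.00 cm²
ΣAx̄ = (2280.00)(6.00) + (4480.00)(92.00) = 425840.00 cm³
ΣAȳ = (2280.00)(95.00) + (4480.00)(14.00) = 279320.00 cm³
x̄ = 425840.00 / 6760.00 = 62.99 cm
ȳ = 279320.00 / 6760.00 = 41.32 cm

x̄ = 62.99 cm, ȳ = 41.32 cm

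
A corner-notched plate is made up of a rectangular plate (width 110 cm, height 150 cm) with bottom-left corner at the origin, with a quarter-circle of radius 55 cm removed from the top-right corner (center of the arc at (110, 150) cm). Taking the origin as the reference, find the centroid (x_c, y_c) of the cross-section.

x_c = 49.67 cm, y_c = 66.31 cm

Part | A | x̄ᵢ | ȳᵢ | A·x̄ᵢ | A·ȳᵢ
plate | 16500.00 | 55.00 | 75.00 | 907500.00 | 1237500.00
removed quarter-circle | -2375.83 | 86.66 | 126.66 | -205882.91 | -300916.08
Σ | 14124.17 |  |  | 701617.09 | 936583.92
x_c = 701617.09 / 14124.17 = 49.67 cm
y_c = 936583.92 / 14124.17 = 66.31 cm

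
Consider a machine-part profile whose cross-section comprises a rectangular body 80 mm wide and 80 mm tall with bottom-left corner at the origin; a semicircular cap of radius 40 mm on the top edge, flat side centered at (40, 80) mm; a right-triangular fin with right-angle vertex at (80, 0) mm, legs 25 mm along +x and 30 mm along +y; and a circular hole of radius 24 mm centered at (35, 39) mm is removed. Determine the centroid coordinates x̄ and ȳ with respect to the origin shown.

rectangular body: A = 80 × 80 = 6400.00, centroid at (40.00, 40.00).
semicircular top: A = ½π·40² = 2513.27, centroid at (40.00, 96.98).
triangular fin: A = ½·25·30 = 375.00, centroid at (88.33, 10.00).
hole: A = −π·24² = -1809.56, centroid at (35.00, 39.00).
ΣA = 7478.72 mm², ΣAx̄ = 326321.46 mm³, ΣAȳ = 432905.86 mm³.
x̄ = 326321.46/7478.72 = 43.63 mm; ȳ = 432905.86/7478.72 = 57.89 mm.

x̄ = 43.63 mm, ȳ = 57.89 mm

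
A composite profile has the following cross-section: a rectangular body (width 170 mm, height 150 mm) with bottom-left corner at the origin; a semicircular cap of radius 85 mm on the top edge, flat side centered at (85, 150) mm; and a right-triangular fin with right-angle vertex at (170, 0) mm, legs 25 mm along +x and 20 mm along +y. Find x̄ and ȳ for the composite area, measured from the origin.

Part | A | x̄ᵢ | ȳᵢ | A·x̄ᵢ | A·ȳᵢ
rectangular body | 25500.00 | 85.00 | 75.00 | 2167500.00 | 1912500.00
semicircular top | 11349.00 | 85.00 | 186.08 | 964665.29 | 2111767.19
triangular fin | 250.00 | 178.33 | 6.67 | 44583.33 | 1666.67
Σ | 37099.00 |  |  | 3176748.63 | 4025933.85
x̄ = 3176748.63 / 37099.00 = 85.63 mm
ȳ = 4025933.85 / 37099.00 = 108.52 mm

x̄ = 85.63 mm, ȳ = 108.52 mm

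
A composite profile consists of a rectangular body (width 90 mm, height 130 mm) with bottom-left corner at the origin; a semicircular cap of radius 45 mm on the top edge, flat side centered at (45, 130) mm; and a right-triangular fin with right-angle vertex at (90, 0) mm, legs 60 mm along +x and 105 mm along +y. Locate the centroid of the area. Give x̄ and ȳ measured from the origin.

Part | A | x̄ᵢ | ȳᵢ | A·x̄ᵢ | A·ȳᵢ
rectangular body | 11700.00 | 45.00 | 65.00 | 526500.00 | 760500.00
semicircular top | 3180.86 | 45.00 | 149.10 | 143138.82 | 474262.13
triangular fin | 3150.00 | 110.00 | 35.00 | 346500.00 | 110250.00
Σ | 18030.86 |  |  | 1016138.82 | 1345012.13
x̄ = 1016138.82 / 18030.86 = 56.36 mm
ȳ = 1345012.13 / 18030.86 = 74.59 mm

x̄ = 56.36 mm, ȳ = 74.59 mm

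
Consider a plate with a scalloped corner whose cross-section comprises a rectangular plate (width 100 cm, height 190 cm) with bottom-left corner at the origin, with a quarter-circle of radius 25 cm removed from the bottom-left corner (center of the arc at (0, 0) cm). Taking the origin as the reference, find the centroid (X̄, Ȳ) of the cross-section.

X̄ = 51.04 cm, Ȳ = 97.24 cm

Part | A | x̄ᵢ | ȳᵢ | A·x̄ᵢ | A·ȳᵢ
plate | 19000.00 | 50.00 | 95.00 | 950000.00 | 1805000.00
removed quarter-circle | -490.87 | 10.61 | 10.61 | -5208.33 | -5208.33
Σ | 18509.13 |  |  | 944791.67 | 1799791.67
X̄ = 944791.67 / 18509.13 = 51.04 cm
Ȳ = 1799791.67 / 18509.13 = 97.24 cm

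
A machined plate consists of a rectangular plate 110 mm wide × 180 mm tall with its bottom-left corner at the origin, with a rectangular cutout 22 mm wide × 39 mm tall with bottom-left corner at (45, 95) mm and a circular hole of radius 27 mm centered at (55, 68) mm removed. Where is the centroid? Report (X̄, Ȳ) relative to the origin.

X̄ = 54.95 mm, Ȳ = 91.76 mm

Part | A | x̄ᵢ | ȳᵢ | A·x̄ᵢ | A·ȳᵢ
plate | 19800.00 | 55.00 | 90.00 | 1089000.00 | 1782000.00
hole 1 | -858.00 | 56.00 | 114.50 | -48048.00 | -98241.00
hole 2 | -2290.22 | 55.00 | 68.00 | -125962.16 | -155735.03
Σ | 16651.78 |  |  | 914989.84 | 1528023.97
X̄ = 914989.84 / 16651.78 = 54.95 mm
Ȳ = 1528023.97 / 16651.78 = 91.76 mm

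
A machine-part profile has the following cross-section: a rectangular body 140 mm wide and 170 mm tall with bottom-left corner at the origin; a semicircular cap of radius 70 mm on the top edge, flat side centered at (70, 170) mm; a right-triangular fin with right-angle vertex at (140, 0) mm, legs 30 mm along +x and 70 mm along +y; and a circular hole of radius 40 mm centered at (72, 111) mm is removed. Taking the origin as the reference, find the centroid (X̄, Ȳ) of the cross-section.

X̄ = 72.69 mm, Ȳ = 109.98 mm

rectangular body: A = 140 × 170 = 23800.00, centroid at (70.00, 85.00).
semicircular top: A = ½π·70² = 7696.90, centroid at (70.00, 199.71).
triangular fin: A = ½·30·70 = 1050.00, centroid at (150.00, 23.33).
hole: A = −π·40² = -5026.55, centroid at (72.00, 111.00).
ΣA = 27520.35 mm², ΣAX̄ = 2000371.67 mm³, ΣAȲ = 3026693.15 mm³.
X̄ = 2000371.67/27520.35 = 72.69 mm; Ȳ = 3026693.15/27520.35 = 109.98 mm.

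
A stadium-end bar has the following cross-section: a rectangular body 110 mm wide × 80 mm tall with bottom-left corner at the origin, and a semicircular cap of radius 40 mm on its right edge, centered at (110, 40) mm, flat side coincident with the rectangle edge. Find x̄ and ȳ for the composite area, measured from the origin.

rectangular body: A = 110 × 80 = 8800.00, centroid at (55.00, 40.00).
semicircular end: A = ½π·40² = 2513.27, centroid at (126.98, 40.00).
ΣA = 11313.27 mm², ΣAx̄ = 803126.82 mm³, ΣAȳ = 452530.96 mm³.
x̄ = 803126.82/11313.27 = 70.99 mm; ȳ = 452530.96/11313.27 = 40.00 mm.

x̄ = 70.99 mm, ȳ = 40.00 mm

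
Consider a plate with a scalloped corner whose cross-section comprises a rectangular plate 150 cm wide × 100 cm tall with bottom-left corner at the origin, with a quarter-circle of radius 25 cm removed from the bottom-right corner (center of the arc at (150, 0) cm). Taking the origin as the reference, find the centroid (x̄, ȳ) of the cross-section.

x̄ = 72.82 cm, ȳ = 51.33 cm

plate: A = 150 × 100 = 15000.00, centroid at (75.00, 50.00).
removed quarter-circle: A = −¼π·25² = -490.87, centroid at (139.39, 10.61).
ΣA = 14509.13 cm², ΣAx̄ = 1056577.26 cm³, ΣAȳ = 744791.67 cm³.
x̄ = 1056577.26/14509.13 = 72.82 cm; ȳ = 744791.67/14509.13 = 51.33 cm.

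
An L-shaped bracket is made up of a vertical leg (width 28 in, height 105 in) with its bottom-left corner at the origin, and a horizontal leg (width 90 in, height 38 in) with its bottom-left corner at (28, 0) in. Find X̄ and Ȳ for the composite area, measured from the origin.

Part | A | x̄ᵢ | ȳᵢ | A·x̄ᵢ | A·ȳᵢ
vertical leg | 2940.00 | 14.00 | 52.50 | 41160.00 | 154350.00
horizontal leg | 3420.00 | 73.00 | 19.00 | 249660.00 | 64980.00
Σ | 6360.00 |  |  | 290820.00 | 219330.00
X̄ = 290820.00 / 6360.00 = 45.73 in
Ȳ = 219330.00 / 6360.00 = 34.49 in

X̄ = 45.73 in, Ȳ = 34.49 in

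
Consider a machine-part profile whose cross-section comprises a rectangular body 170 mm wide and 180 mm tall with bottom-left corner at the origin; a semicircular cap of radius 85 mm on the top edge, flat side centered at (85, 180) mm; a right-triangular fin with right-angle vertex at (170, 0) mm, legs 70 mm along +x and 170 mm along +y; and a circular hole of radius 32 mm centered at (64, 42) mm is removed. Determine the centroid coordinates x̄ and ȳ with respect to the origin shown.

rectangular body: A = 170 × 180 = 30600.00, centroid at (85.00, 90.00).
semicircular top: A = ½π·85² = 11349.00, centroid at (85.00, 216.08).
triangular fin: A = ½·70·170 = 5950.00, centroid at (193.33, 56.67).
hole: A = −π·32² = -3216.99, centroid at (64.00, 42.00).
ΣA = 44682.01 mm²
ΣAx̄ = (30600.00)(85.00) + (11349.00)(85.00) + (5950.00)(193.33) + (-3216.99)(64.00) = 4510111.21 mm³
ΣAȳ = (30600.00)(90.00) + (11349.00)(216.08) + (5950.00)(56.67) + (-3216.99)(42.00) = 5408290.34 mm³
x̄ = 4510111.21 / 44682.01 = 100.94 mm
ȳ = 5408290.34 / 44682.01 = 121.04 mm

x̄ = 100.94 mm, ȳ = 121.04 mm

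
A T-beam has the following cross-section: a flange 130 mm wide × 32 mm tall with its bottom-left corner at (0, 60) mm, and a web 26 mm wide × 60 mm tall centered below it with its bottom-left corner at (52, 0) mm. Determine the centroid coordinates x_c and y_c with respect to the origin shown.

web: A = 26 × 60 = 1560.00, centroid at (65.00, 30.00).
flange: A = 130 × 32 = 4160.00, centroid at (65.00, 76.00).
ΣA = 5720.00 mm², ΣAx_c = 371800.00 mm³, ΣAy_c = 362960.00 mm³.
x_c = 371800.00/5720.00 = 65.00 mm; y_c = 362960.00/5720.00 = 63.45 mm.

x_c = 65.00 mm, y_c = 63.45 mm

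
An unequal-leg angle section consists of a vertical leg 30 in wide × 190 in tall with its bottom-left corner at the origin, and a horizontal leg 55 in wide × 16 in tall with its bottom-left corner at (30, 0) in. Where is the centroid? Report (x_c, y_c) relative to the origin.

x_c = 20.68 in, y_c = 83.36 in

vertical leg: A = 30 × 190 = 5700.00, centroid at (15.00, 95.00).
horizontal leg: A = 55 × 16 = 880.00, centroid at (57.50, 8.00).
ΣA = 6580.00 in², ΣAx_c = 136100.00 in³, ΣAy_c = 548540.00 in³.
x_c = 136100.00/6580.00 = 20.68 in; y_c = 548540.00/6580.00 = 83.36 in.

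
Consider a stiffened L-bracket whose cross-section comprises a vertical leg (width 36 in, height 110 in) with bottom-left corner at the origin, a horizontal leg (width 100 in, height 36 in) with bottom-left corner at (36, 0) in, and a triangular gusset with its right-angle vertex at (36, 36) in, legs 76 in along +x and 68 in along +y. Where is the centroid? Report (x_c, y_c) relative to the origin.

x_c = 53.17 in, y_c = 42.80 in

vertical leg: A = 36 × 110 = 3960.00, centroid at (18.00, 55.00).
horizontal leg: A = 100 × 36 = 3600.00, centroid at (86.00, 18.00).
gusset: A = ½·76·68 = 2584.00, centroid at (61.33, 58.67).
ΣA = 10144.00 in², ΣAx_c = 539365.33 in³, ΣAy_c = 434194.67 in³.
x_c = 539365.33/10144.00 = 53.17 in; y_c = 434194.67/10144.00 = 42.80 in.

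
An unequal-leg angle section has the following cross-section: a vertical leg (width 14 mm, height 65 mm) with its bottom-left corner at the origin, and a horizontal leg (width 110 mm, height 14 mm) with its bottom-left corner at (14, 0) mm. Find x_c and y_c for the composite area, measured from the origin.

x_c = 45.97 mm, y_c = 16.47 mm

vertical leg: A = 14 × 65 = 910.00, centroid at (7.00, 32.50).
horizontal leg: A = 110 × 14 = 1540.00, centroid at (69.00, 7.00).
ΣA = 2450.00 mm², ΣAx_c = 112630.00 mm³, ΣAy_c = 40355.00 mm³.
x_c = 112630.00/2450.00 = 45.97 mm; y_c = 40355.00/2450.00 = 16.47 mm.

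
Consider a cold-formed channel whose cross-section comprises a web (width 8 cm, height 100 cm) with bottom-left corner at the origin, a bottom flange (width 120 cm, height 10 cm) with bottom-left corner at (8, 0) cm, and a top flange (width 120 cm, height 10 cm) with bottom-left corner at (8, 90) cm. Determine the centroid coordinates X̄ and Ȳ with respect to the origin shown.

web: A = 8 × 100 = 800.00, centroid at (4.00, 50.00).
bottom flange: A = 120 × 10 = 1200.00, centroid at (68.00, 5.00).
top flange: A = 120 × 10 = 1200.00, centroid at (68.00, 95.00).
ΣA = 3200.00 cm²
ΣAX̄ = (800.00)(4.00) + (1200.00)(68.00) + (1200.00)(68.00) = 166400.00 cm³
ΣAȲ = (800.00)(50.00) + (1200.00)(5.00) + (1200.00)(95.00) = 160000.00 cm³
X̄ = 166400.00 / 3200.00 = 52.00 cm
Ȳ = 160000.00 / 3200.00 = 50.00 cm

X̄ = 52.00 cm, Ȳ = 50.00 cm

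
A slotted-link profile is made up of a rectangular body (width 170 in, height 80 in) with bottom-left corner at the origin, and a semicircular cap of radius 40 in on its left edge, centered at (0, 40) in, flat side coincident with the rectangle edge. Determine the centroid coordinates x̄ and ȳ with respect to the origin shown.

x̄ = 69.09 in, ȳ = 40.00 in

rectangular body: A = 170 × 80 = 13600.00, centroid at (85.00, 40.00).
semicircular end: A = ½π·40² = 2513.27, centroid at (-16.98, 40.00).
ΣA = 16113.27 in², ΣAx̄ = 1113333.33 in³, ΣAȳ = 644530.96 in³.
x̄ = 1113333.33/16113.27 = 69.09 in; ȳ = 644530.96/16113.27 = 40.00 in.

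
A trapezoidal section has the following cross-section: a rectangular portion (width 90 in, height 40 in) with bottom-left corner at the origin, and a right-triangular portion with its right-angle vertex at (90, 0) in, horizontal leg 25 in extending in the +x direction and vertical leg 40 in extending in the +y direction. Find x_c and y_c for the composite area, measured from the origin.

x_c = 51.50 in, y_c = 19.19 in

Part | A | x̄ᵢ | ȳᵢ | A·x̄ᵢ | A·ȳᵢ
rectangular portion | 3600.00 | 45.00 | 20.00 | 162000.00 | 72000.00
triangular portion | 500.00 | 98.33 | 13.33 | 49166.67 | 6666.67
Σ | 4100.00 |  |  | 211166.67 | 78666.67
x_c = 211166.67 / 4100.00 = 51.50 in
y_c = 78666.67 / 4100.00 = 19.19 in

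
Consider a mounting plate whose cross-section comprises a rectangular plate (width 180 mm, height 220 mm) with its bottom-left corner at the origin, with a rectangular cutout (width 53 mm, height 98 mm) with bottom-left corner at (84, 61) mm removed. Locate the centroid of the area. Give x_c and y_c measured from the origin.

plate: A = 180 × 220 = 39600.00, centroid at (90.00, 110.00).
hole: A = −(53 × 98) = -5194.00, centroid at (110.50, 110.00).
ΣA = 34406.00 mm²
ΣAx_c = (39600.00)(90.00) + (-5194.00)(110.50) = 2990063.00 mm³
ΣAy_c = (39600.00)(110.00) + (-5194.00)(110.00) = 3784660.00 mm³
x_c = 2990063.00 / 34406.00 = 86.91 mm
y_c = 3784660.00 / 34406.00 = 110.00 mm

x_c = 86.91 mm, y_c = 110.00 mm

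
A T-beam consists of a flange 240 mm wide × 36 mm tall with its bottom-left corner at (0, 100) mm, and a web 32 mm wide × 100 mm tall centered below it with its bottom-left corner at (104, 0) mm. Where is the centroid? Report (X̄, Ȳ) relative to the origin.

web: A = 32 × 100 = 3200.00, centroid at (120.00, 50.00).
flange: A = 240 × 36 = 8640.00, centroid at (120.00, 118.00).
ΣA = 11840.00 mm², ΣAX̄ = 1420800.00 mm³, ΣAȲ = 1179520.00 mm³.
X̄ = 1420800.00/11840.00 = 120.00 mm; Ȳ = 1179520.00/11840.00 = 99.62 mm.

X̄ = 120.00 mm, Ȳ = 99.62 mm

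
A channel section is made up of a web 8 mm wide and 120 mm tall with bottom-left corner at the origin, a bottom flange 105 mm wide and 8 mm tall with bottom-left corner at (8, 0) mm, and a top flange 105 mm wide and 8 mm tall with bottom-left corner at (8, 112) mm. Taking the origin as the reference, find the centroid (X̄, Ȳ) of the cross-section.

web: A = 8 × 120 = 960.00, centroid at (4.00, 60.00).
bottom flange: A = 105 × 8 = 840.00, centroid at (60.50, 4.00).
top flange: A = 105 × 8 = 840.00, centroid at (60.50, 116.00).
ΣA = 2640.00 mm²
ΣAX̄ = (960.00)(4.00) + (840.00)(60.50) + (840.00)(60.50) = 105480.00 mm³
ΣAȲ = (960.00)(60.00) + (840.00)(4.00) + (840.00)(116.00) = 158400.00 mm³
X̄ = 105480.00 / 2640.00 = 39.95 mm
Ȳ = 158400.00 / 2640.00 = 60.00 mm

X̄ = 39.95 mm, Ȳ = 60.00 mm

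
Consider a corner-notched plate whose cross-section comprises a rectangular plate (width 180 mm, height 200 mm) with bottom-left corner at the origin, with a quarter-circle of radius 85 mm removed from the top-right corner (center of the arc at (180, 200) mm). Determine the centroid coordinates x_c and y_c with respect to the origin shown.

x_c = 79.91 mm, y_c = 88.04 mm

Part | A | x̄ᵢ | ȳᵢ | A·x̄ᵢ | A·ȳᵢ
plate | 36000.00 | 90.00 | 100.00 | 3240000.00 | 3600000.00
removed quarter-circle | -5674.50 | 143.92 | 163.92 | -816701.98 | -930192.01
Σ | 30325.50 |  |  | 2423298.02 | 2669807.99
x_c = 2423298.02 / 30325.50 = 79.91 mm
y_c = 2669807.99 / 30325.50 = 88.04 mm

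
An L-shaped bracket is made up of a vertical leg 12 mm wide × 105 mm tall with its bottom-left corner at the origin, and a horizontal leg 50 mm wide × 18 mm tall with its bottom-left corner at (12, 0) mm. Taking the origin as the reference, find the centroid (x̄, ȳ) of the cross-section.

x̄ = 18.92 mm, ȳ = 34.38 mm

vertical leg: A = 12 × 105 = 1260.00, centroid at (6.00, 52.50).
horizontal leg: A = 50 × 18 = 900.00, centroid at (37.00, 9.00).
ΣA = 2160.00 mm², ΣAx̄ = 40860.00 mm³, ΣAȳ = 74250.00 mm³.
x̄ = 40860.00/2160.00 = 18.92 mm; ȳ = 74250.00/2160.00 = 34.38 mm.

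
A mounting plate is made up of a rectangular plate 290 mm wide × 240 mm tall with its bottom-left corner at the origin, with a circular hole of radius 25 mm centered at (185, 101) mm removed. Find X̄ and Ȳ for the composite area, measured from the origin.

X̄ = 143.84 mm, Ȳ = 120.55 mm

Part | A | x̄ᵢ | ȳᵢ | A·x̄ᵢ | A·ȳᵢ
plate | 69600.00 | 145.00 | 120.00 | 10092000.00 | 8352000.00
hole | -1963.50 | 185.00 | 101.00 | -363246.65 | -198313.04
Σ | 67636.50 |  |  | 9728753.35 | 8153686.96
X̄ = 9728753.35 / 67636.50 = 143.84 mm
Ȳ = 8153686.96 / 67636.50 = 120.55 mm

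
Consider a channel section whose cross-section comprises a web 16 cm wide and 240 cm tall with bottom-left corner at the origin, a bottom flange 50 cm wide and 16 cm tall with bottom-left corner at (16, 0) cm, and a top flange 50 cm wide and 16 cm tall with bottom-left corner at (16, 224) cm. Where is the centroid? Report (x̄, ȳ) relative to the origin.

x̄ = 17.71 cm, ȳ = 120.00 cm

web: A = 16 × 240 = 3840.00, centroid at (8.00, 120.00).
bottom flange: A = 50 × 16 = 800.00, centroid at (41.00, 8.00).
top flange: A = 50 × 16 = 800.00, centroid at (41.00, 232.00).
ΣA = 5440.00 cm²
ΣAx̄ = (3840.00)(8.00) + (800.00)(41.00) + (800.00)(41.00) = 96320.00 cm³
ΣAȳ = (3840.00)(120.00) + (800.00)(8.00) + (800.00)(232.00) = 652800.00 cm³
x̄ = 96320.00 / 5440.00 = 17.71 cm
ȳ = 652800.00 / 5440.00 = 120.00 cm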